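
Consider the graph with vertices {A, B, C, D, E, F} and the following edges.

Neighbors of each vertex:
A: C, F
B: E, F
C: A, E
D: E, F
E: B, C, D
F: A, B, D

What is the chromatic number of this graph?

3

The cycle C-E-D-F-A-C has odd length 5, so it cannot be 2-colored; at least 3 colors are needed.
One proper 3-coloring: A=blue, B=blue, C=green, D=blue, E=red, F=red. No two adjacent vertices share a color.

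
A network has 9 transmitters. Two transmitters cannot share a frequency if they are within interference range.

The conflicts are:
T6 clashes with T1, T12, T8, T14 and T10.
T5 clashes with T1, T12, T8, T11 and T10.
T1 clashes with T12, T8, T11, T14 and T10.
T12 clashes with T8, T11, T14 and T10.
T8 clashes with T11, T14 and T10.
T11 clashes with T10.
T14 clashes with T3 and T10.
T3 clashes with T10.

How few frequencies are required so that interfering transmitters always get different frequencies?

T6, T1, T12, T8, T14, T10 all conflict with each other, so at least 6 frequencies are needed.
Using 6 frequencies: T6=6, T5=6, T1=2, T12=4, T8=3, T11=5, T14=5, T3=2, T10=1. Every pair that conflicts lands in different frequencies.

6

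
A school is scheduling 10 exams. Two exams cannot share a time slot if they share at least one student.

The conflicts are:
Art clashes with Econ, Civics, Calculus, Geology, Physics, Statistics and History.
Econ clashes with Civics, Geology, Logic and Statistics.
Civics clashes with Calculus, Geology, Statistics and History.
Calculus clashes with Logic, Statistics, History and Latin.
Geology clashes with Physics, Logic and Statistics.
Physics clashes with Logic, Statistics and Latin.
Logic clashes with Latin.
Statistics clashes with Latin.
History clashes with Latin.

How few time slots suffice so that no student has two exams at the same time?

Art, Econ, Civics, Geology, Statistics all conflict with each other, so at least 5 time slots are needed.
5 time slots suffice: time slot 1 → {Logic, Statistics, History}; time slot 2 → {Art, Latin}; time slot 3 → {Calculus, Geology}; time slot 4 → {Civics, Physics}; time slot 5 → {Econ}. Every pair that conflicts lands in different time slots.

5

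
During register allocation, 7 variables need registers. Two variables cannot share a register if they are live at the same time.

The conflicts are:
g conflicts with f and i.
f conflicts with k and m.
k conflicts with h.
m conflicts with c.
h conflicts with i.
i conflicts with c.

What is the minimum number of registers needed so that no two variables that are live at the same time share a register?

The cycle g-i-c-m-f-g has odd length 5, so it cannot be 2-colored; at least 3 registers are needed.
A valid assignment using 3 registers: g=2, f=1, k=2, m=3, h=3, i=1, c=2. Each listed conflict is separated.

3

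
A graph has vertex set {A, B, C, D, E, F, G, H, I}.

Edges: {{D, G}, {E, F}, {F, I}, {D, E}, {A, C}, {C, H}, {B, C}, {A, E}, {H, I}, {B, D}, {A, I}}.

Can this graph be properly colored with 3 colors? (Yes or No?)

The chromatic number is 3. The cycle D-B-C-A-E-D has odd length 5, so it cannot be 2-colored; at least 3 colors are needed.
3 colors suffice: A=blue, B=green, C=red, D=blue, E=red, F=blue, G=red, H=blue, I=red.
That is already a proper 3-coloring.

Yes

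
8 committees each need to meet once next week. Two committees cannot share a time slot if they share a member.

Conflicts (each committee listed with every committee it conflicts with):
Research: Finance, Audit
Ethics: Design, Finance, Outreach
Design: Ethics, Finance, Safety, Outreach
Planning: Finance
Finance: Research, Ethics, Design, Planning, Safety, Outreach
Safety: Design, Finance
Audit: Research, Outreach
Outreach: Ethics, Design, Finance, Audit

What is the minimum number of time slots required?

Ethics, Design, Finance, Outreach are mutually in conflict, so at least 4 time slots are needed.
4 time slots suffice: time slot 1 → {Finance, Audit}; time slot 2 → {Research, Design, Planning}; time slot 3 → {Safety, Outreach}; time slot 4 → {Ethics}. Every pair that conflicts lands in different time slots.

4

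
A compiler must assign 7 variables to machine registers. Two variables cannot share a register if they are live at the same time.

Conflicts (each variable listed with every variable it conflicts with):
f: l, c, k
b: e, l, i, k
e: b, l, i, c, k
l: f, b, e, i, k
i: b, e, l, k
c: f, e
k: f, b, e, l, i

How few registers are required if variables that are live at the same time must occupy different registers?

b, e, l, i, k are mutually in conflict, so at least 5 registers are needed.
5 registers suffice: register 1 → {c, k}; register 2 → {l}; register 3 → {f, e}; register 4 → {b}; register 5 → {i}. No two conflicting variables share a register.

5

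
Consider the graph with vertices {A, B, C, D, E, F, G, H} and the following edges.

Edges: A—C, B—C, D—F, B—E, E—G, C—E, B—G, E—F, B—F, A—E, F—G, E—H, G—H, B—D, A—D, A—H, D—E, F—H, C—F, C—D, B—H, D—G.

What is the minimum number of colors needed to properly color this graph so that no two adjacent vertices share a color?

B, E, F, G, H are mutually adjacent (a clique of size 5), so at least 5 colors are needed.
A valid assignment using 5 colors: A=2, B=3, C=5, D=4, E=1, F=2, G=5, H=4. Each edge has distinct colors on its endpoints.

5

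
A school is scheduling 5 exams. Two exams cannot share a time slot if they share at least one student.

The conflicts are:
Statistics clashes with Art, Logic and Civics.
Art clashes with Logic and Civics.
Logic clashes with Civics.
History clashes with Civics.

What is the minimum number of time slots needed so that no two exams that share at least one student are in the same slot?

Statistics, Art, Logic, Civics are mutually in conflict, so at least 4 time slots are needed.
4 time slots suffice: Statistics=3, Art=2, Logic=4, History=2, Civics=1. Every pair that conflicts lands in different time slots.

4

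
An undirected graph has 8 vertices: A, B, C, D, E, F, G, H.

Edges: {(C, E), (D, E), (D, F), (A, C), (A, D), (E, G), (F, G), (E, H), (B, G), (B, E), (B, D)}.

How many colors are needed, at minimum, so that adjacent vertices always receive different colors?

B, D, E form a triangle, so at least 3 colors are needed.
3 colors suffice: color 1 → {A, E, F}; color 2 → {C, D, G, H}; color 3 → {B}. No two adjacent vertices share a color.

3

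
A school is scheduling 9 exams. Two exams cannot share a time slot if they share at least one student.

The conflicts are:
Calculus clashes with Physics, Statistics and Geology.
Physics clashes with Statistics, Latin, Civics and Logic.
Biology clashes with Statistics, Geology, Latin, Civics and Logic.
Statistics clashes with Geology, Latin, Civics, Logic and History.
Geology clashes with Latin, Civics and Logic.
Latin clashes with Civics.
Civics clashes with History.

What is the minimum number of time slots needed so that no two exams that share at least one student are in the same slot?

Biology, Statistics, Geology, Latin, Civics all conflict with each other, so at least 5 time slots are needed.
5 time slots suffice: time slot 1 → {Statistics}; time slot 2 → {Physics, Geology, History}; time slot 3 → {Calculus, Civics, Logic}; time slot 4 → {Biology}; time slot 5 → {Latin}. No two conflicting exams share a time slot.

5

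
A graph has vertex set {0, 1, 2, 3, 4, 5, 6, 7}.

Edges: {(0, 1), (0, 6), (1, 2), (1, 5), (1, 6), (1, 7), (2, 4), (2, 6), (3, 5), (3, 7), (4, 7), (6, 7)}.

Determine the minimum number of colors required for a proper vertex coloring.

1, 2, 6 are pairwise adjacent, so at least 3 colors are needed.
3 colors suffice: 0=blue, 1=red, 2=blue, 3=red, 4=red, 5=blue, 6=green, 7=blue. No two adjacent vertices share a color.

3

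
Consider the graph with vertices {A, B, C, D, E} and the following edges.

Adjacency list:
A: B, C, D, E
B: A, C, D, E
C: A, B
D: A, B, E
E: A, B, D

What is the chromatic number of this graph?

4

A, B, D, E are pairwise adjacent (a clique of size 4), so at least 4 colors are needed.
4 colors suffice: A=2, B=1, C=3, D=3, E=4. No two adjacent vertices share a color.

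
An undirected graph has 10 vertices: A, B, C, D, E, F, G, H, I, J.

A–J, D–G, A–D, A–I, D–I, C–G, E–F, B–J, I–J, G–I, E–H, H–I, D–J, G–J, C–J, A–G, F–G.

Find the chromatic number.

5

A, D, G, I, J are mutually adjacent (a clique of size 5), so at least 5 colors are needed.
5 colors suffice: color 1 → {F, H, J}; color 2 → {B, E, G}; color 3 → {C, I}; color 4 → {A}; color 5 → {D}. No two adjacent vertices share a color.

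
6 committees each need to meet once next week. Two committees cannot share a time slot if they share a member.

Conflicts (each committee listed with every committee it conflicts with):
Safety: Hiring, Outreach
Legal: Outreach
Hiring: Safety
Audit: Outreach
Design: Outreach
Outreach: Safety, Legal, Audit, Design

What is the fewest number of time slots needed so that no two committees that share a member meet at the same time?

Audit and Outreach conflict, so at least 2 time slots are needed.
2 time slots suffice: time slot 1 → {Hiring, Outreach}; time slot 2 → {Safety, Legal, Audit, Design}. Each listed conflict is separated.

2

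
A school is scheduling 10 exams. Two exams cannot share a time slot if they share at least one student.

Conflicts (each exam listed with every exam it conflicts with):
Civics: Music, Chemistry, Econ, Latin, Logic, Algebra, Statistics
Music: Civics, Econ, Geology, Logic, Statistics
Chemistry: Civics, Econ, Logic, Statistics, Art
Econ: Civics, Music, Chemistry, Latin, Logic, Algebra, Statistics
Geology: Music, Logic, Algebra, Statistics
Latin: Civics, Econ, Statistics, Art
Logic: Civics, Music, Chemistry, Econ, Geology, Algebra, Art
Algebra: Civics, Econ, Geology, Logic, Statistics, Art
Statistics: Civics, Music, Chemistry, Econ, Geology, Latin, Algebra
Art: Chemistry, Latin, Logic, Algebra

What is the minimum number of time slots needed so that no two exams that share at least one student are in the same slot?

4

Civics, Econ, Latin, Statistics are mutually in conflict, so at least 4 time slots are needed.
4 time slots suffice: time slot 1 → {Civics, Geology, Art}; time slot 2 → {Logic, Statistics}; time slot 3 → {Econ}; time slot 4 → {Music, Chemistry, Latin, Algebra}. Each listed conflict is separated.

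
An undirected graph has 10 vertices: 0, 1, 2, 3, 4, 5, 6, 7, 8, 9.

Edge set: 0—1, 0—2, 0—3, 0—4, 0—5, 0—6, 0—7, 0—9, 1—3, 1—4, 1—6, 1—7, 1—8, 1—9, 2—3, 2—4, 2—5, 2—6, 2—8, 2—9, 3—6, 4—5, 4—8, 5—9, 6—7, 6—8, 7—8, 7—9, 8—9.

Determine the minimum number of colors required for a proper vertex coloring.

0, 2, 5, 9 are pairwise adjacent (a clique of size 4), so at least 4 colors are needed.
4 colors suffice: color red → {0, 8}; color blue → {1, 2}; color green → {4, 6, 9}; color yellow → {3, 5, 7}. Every edge joins two different colors.

4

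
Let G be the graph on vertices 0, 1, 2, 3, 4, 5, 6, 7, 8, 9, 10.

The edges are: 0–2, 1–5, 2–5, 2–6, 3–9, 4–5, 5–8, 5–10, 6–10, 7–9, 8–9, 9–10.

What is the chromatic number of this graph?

2 and 5 are adjacent, so at least 2 colors are needed.
A valid assignment using 2 colors: 0=a, 1=b, 2=b, 3=b, 4=b, 5=a, 6=a, 7=b, 8=b, 9=a, 10=b. Every edge joins two different colors.

2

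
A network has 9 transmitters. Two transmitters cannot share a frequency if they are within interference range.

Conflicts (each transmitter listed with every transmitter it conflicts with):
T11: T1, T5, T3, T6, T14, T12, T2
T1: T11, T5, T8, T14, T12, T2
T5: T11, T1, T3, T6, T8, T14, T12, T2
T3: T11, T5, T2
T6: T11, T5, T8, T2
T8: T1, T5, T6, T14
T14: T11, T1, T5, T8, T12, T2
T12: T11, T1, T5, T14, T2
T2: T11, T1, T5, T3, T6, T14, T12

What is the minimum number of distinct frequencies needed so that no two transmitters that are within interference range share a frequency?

6

T11, T1, T5, T14, T12, T2 are mutually in conflict, so at least 6 frequencies are needed.
6 frequencies suffice: frequency 1 → {T5}; frequency 2 → {T8, T2}; frequency 3 → {T11}; frequency 4 → {T3, T6, T14}; frequency 5 → {T1}; frequency 6 → {T12}. Each listed conflict is separated.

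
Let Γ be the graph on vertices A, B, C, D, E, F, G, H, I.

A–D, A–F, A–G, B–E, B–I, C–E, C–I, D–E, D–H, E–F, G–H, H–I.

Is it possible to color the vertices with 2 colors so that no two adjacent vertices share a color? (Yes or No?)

No

The cycle D-H-I-C-E-D has odd length 5, so it cannot be 2-colored; at least 3 colors are needed.
So 2 colors are not enough.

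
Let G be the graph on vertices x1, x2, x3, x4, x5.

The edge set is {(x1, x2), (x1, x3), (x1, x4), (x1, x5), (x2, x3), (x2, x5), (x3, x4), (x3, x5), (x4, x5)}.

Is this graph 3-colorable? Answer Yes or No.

No

x1, x2, x3, x5 are mutually adjacent (a clique of size 4), so at least 4 colors are needed.
So 3 colors are not enough.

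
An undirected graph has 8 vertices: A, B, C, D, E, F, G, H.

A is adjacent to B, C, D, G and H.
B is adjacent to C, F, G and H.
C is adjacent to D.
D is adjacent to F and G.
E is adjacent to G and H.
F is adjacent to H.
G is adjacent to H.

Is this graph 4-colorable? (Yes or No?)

Yes

The chromatic number is 4. A, B, G, H are pairwise adjacent (a clique of size 4), so at least 4 colors are needed.
4 colors suffice: color red → {A, E, F}; color blue → {B, D}; color green → {C, G}; color yellow → {H}.
That is already a proper 4-coloring.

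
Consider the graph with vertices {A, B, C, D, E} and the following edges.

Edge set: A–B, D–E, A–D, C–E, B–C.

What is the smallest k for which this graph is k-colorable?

The cycle E-D-A-B-C-E has odd length 5, so it cannot be 2-colored; at least 3 colors are needed.
3 colors suffice: color red → {A, E}; color blue → {B, D}; color green → {C}. Every edge joins two different colors.

3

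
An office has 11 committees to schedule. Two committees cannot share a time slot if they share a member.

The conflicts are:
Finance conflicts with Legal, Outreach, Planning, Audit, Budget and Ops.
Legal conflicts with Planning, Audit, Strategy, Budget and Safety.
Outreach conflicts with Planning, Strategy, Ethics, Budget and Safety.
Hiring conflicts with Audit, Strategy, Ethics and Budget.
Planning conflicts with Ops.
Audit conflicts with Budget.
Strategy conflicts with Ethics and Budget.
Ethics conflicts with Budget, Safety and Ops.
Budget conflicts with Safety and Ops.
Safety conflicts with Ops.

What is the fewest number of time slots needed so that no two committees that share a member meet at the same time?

Finance, Legal, Audit, Budget are mutually in conflict, so at least 4 time slots are needed.
4 time slots suffice: time slot 1 → {Planning, Budget}; time slot 2 → {Legal, Outreach, Hiring, Ops}; time slot 3 → {Finance, Ethics}; time slot 4 → {Audit, Strategy, Safety}. Every pair that conflicts lands in different time slots.

4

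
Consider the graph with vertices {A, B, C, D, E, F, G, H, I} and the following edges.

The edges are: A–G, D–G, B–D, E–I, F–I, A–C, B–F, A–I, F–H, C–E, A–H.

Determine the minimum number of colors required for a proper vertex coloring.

B and F are adjacent, so at least 2 colors are needed.
2 colors suffice: color 1 → {A, D, E, F}; color 2 → {B, C, G, H, I}. Each edge has distinct colors on its endpoints.

2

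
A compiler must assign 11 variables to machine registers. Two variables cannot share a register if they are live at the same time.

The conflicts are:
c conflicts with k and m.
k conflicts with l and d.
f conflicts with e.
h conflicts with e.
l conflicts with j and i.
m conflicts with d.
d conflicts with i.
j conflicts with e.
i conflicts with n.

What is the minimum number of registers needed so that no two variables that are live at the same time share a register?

2

j and e conflict, so at least 2 registers are needed.
2 registers suffice: register 1 → {c, l, d, e, n}; register 2 → {k, f, h, m, j, i}. Every pair that conflicts lands in different registers.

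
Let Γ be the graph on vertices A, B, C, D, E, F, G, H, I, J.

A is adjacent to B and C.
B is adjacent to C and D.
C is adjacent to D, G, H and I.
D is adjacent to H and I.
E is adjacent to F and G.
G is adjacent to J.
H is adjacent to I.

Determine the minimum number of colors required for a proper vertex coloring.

C, D, H, I are pairwise adjacent (a clique of size 4), so at least 4 colors are needed.
4 colors suffice: color 1 → {C, E, J}; color 2 → {A, D, F, G}; color 3 → {B, I}; color 4 → {H}. No two adjacent vertices share a color.

4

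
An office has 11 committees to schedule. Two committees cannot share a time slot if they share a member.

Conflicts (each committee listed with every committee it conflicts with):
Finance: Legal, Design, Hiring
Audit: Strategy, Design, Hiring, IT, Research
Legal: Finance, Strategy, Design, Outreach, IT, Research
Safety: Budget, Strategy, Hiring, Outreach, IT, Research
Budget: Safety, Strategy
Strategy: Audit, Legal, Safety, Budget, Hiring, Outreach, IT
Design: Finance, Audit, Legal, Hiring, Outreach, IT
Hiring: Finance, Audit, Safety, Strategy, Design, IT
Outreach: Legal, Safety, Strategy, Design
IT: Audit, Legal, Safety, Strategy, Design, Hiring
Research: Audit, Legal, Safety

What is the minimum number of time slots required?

4

Audit, Strategy, Hiring, IT pairwise conflict, so at least 4 time slots are needed.
4 time slots suffice: time slot 1 → {Strategy, Design, Research}; time slot 2 → {Legal, Budget, Hiring}; time slot 3 → {Finance, Audit, Safety}; time slot 4 → {Outreach, IT}. Every pair that conflicts lands in different time slots.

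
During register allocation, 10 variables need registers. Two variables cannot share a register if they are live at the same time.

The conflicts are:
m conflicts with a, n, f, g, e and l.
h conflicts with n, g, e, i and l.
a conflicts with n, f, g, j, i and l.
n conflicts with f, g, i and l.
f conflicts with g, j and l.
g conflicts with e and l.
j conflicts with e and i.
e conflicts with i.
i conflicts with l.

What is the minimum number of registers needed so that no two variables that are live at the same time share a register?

6

m, a, n, f, g, l are mutually in conflict, so at least 6 registers are needed.
6 registers suffice: register 1 → {g, i}; register 2 → {a, e}; register 3 → {j, l}; register 4 → {n}; register 5 → {h, f}; register 6 → {m}. Every pair that conflicts lands in different registers.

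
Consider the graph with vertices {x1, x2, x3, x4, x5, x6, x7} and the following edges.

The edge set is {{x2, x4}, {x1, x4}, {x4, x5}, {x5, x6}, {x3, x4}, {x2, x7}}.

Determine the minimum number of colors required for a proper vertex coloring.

2

x1 and x4 are adjacent, so at least 2 colors are needed.
2 colors suffice: color R → {x4, x6, x7}; color B → {x1, x2, x3, x5}. No two adjacent vertices share a color.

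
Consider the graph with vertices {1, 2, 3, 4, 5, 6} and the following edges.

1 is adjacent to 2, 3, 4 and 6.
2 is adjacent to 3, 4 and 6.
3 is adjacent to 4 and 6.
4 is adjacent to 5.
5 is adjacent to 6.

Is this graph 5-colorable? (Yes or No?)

Yes

The chromatic number is 4. 1, 2, 3, 6 form a clique, so at least 4 colors are needed.
4 colors suffice: 1=green, 2=blue, 3=yellow, 4=red, 5=blue, 6=red.
Since 5 ≥ 4, a proper 5-coloring certainly exists.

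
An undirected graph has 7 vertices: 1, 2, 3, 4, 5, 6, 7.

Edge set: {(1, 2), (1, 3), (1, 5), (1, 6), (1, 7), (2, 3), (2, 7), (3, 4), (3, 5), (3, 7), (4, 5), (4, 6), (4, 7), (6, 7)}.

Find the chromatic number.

4

1, 2, 3, 7 are pairwise adjacent (a clique of size 4), so at least 4 colors are needed.
One proper 4-coloring: 1=a, 2=d, 3=c, 4=a, 5=b, 6=c, 7=b. Each edge has distinct colors on its endpoints.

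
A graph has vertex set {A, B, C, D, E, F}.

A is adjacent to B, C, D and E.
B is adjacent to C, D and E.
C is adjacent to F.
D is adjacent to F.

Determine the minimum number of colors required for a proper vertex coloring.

3

A, B, C are pairwise adjacent, so at least 3 colors are needed.
3 colors suffice: color red → {A, F}; color blue → {B}; color green → {C, D, E}. Each edge has distinct colors on its endpoints.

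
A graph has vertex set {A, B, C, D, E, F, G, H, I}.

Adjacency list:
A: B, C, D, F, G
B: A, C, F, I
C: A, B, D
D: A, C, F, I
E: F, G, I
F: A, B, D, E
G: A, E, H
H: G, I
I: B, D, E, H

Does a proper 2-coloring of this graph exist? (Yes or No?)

No

A, B, F form a triangle, so at least 3 colors are needed.
So 2 colors are not enough.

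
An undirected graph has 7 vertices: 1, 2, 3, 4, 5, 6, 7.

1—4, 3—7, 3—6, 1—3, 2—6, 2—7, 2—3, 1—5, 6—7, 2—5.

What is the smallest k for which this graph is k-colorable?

2, 3, 6, 7 are pairwise adjacent (a clique of size 4), so at least 4 colors are needed.
4 colors suffice: color a → {1, 2}; color b → {3, 4, 5}; color c → {6}; color d → {7}. No two adjacent vertices share a color.

4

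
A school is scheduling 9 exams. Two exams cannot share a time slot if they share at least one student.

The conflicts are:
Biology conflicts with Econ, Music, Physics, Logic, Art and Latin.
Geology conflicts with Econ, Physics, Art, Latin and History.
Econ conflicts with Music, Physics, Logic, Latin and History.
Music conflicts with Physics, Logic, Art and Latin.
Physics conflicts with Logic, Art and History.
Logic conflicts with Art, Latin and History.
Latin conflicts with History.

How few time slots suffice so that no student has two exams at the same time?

Biology, Econ, Music, Logic, Latin all conflict with each other, so at least 5 time slots are needed.
5 time slots suffice: time slot 1 → {Econ, Art}; time slot 2 → {Geology, Logic}; time slot 3 → {Physics, Latin}; time slot 4 → {Music, History}; time slot 5 → {Biology}. No two conflicting exams share a time slot.

5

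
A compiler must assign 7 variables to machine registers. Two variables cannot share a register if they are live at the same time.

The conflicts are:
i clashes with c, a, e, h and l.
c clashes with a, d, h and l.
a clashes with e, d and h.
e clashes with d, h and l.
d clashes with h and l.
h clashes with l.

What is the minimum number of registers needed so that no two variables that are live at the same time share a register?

a, e, d, h are mutually in conflict, so at least 4 registers are needed.
4 registers suffice: register 1 → {h}; register 2 → {a, l}; register 3 → {i, d}; register 4 → {c, e}. Every pair that conflicts lands in different registers.

4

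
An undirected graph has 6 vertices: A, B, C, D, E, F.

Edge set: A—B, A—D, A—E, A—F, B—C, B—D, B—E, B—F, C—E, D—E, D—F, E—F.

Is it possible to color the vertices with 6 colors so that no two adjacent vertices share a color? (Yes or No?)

The chromatic number is 5. A, B, D, E, F are pairwise adjacent (a clique of size 5), so at least 5 colors are needed.
One proper 5-coloring: A=5, B=1, C=3, D=4, E=2, F=3.
Since 6 ≥ 5, a proper 6-coloring certainly exists.

Yes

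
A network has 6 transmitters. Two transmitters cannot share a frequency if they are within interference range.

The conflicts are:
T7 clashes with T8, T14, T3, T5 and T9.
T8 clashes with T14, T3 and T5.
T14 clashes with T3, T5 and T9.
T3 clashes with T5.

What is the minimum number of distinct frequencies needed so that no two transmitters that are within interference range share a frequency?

T7, T8, T14, T3, T5 are mutually in conflict, so at least 5 frequencies are needed.
5 frequencies suffice: frequency 1 → {T7}; frequency 2 → {T14}; frequency 3 → {T3, T9}; frequency 4 → {T5}; frequency 5 → {T8}. No two conflicting transmitters share a frequency.

5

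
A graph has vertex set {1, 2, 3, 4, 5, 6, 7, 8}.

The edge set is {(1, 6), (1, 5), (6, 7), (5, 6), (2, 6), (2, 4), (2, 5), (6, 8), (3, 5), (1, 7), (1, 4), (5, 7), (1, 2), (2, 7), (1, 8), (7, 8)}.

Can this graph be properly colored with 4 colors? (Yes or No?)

No

1, 2, 5, 6, 7 are pairwise adjacent (a clique of size 5), so at least 5 colors are needed.
So 4 colors are not enough.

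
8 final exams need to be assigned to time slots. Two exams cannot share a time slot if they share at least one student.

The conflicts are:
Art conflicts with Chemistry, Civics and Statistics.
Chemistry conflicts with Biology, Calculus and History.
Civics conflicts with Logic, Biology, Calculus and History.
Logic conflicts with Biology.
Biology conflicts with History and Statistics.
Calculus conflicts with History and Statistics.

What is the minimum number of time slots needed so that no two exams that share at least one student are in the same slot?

3

Civics, Biology, History pairwise conflict, so at least 3 time slots are needed.
3 time slots suffice: time slot 1 → {Chemistry, Civics, Statistics}; time slot 2 → {Art, Biology, Calculus}; time slot 3 → {Logic, History}. Every pair that conflicts lands in different time slots.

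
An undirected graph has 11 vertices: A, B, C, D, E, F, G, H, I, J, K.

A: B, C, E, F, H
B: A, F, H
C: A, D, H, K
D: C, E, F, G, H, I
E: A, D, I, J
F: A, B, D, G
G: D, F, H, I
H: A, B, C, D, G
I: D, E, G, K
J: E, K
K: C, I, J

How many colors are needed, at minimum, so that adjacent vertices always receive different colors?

D, G, I are mutually adjacent, so at least 3 colors are needed.
3 colors suffice: color 1 → {A, D, K}; color 2 → {F, H, I, J}; color 3 → {B, C, E, G}. Each edge has distinct colors on its endpoints.

3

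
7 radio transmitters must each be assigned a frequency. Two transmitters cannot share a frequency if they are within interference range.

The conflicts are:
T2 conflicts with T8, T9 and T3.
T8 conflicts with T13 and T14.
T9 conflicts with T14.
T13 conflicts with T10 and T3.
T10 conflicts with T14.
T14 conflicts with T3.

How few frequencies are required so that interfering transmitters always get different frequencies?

2

T9 and T14 conflict, so at least 2 frequencies are needed.
A valid assignment using 2 frequencies: T2=1, T8=2, T9=2, T13=1, T10=2, T14=1, T3=2. Every pair that conflicts lands in different frequencies.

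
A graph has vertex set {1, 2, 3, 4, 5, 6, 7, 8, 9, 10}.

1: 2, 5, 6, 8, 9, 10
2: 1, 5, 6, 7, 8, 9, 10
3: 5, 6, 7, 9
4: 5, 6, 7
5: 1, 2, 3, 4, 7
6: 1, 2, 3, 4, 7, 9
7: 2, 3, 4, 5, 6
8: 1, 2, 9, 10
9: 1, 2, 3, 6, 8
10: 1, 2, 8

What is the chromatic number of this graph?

1, 2, 8, 9 are mutually adjacent (a clique of size 4), so at least 4 colors are needed.
A valid assignment using 4 colors: 1=blue, 2=red, 3=red, 4=red, 5=green, 6=green, 7=blue, 8=green, 9=yellow, 10=yellow. No two adjacent vertices share a color.

4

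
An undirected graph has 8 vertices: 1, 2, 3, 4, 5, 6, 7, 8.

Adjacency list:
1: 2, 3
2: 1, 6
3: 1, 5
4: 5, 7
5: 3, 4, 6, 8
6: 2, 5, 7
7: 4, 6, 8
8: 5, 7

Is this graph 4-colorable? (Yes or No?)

Yes

The chromatic number is 3. The cycle 5-3-1-2-6-5 has odd length 5, so it cannot be 2-colored; at least 3 colors are needed.
One proper 3-coloring: 1=red, 2=green, 3=blue, 4=blue, 5=red, 6=blue, 7=red, 8=blue.
Since 4 ≥ 3, a proper 4-coloring certainly exists.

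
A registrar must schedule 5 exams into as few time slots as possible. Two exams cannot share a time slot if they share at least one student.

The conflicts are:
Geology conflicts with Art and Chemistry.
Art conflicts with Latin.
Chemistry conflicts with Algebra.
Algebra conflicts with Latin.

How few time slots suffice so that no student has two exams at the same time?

3

The cycle Geology-Art-Latin-Algebra-Chemistry-Geology has odd length 5, so it cannot be 2-colored; at least 3 time slots are needed.
Using 3 time slots: Geology=3, Art=2, Chemistry=1, Algebra=2, Latin=1. No two conflicting exams share a time slot.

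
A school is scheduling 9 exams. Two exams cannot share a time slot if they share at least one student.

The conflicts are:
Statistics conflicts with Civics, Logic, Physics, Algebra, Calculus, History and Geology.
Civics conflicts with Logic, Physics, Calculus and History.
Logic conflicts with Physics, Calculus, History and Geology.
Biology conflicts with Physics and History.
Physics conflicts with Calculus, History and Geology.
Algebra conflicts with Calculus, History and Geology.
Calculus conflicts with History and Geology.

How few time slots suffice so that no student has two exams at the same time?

6

Statistics, Civics, Logic, Physics, Calculus, History all conflict with each other, so at least 6 time slots are needed.
Using 6 time slots: Statistics=2, Civics=6, Logic=5, Biology=1, Physics=4, Algebra=4, Calculus=1, History=3, Geology=3. No two conflicting exams share a time slot.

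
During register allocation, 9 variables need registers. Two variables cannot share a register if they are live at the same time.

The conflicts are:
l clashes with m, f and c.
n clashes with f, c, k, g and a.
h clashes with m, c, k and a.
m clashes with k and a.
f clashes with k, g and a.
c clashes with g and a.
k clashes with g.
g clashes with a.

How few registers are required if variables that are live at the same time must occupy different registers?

n, c, g, a are mutually in conflict, so at least 4 registers are needed.
4 registers suffice: l=1, n=4, h=2, m=3, f=3, c=3, k=1, g=2, a=1. Every pair that conflicts lands in different registers.

4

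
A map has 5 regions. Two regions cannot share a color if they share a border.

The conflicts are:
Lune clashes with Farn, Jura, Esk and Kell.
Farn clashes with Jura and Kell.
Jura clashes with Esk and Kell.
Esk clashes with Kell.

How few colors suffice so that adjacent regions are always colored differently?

4

Lune, Jura, Esk, Kell pairwise conflict, so at least 4 colors are needed.
4 colors suffice: color 1 → {Jura}; color 2 → {Lune}; color 3 → {Kell}; color 4 → {Farn, Esk}. No two conflicting regions share a color.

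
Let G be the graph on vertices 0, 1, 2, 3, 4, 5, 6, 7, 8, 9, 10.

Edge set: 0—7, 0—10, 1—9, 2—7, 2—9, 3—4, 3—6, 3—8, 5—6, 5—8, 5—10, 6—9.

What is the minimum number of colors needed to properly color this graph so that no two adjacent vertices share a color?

3

The cycle 7-0-10-5-6-9-2-7 has odd length 7, so it cannot be 2-colored; at least 3 colors are needed.
3 colors suffice: color a → {0, 1, 2, 4, 6, 8}; color b → {3, 5, 7, 9}; color c → {10}. No two adjacent vertices share a color.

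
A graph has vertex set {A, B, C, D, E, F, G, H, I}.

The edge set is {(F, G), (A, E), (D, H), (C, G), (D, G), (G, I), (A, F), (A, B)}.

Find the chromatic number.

G and I are adjacent, so at least 2 colors are needed.
2 colors suffice: color red → {A, G, H}; color blue → {B, C, D, E, F, I}. No two adjacent vertices share a color.

2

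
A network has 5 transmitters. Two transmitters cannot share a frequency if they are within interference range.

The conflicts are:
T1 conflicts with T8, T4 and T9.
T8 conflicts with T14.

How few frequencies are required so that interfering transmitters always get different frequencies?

T1 and T8 conflict, so at least 2 frequencies are needed.
2 frequencies suffice: frequency 1 → {T1, T14}; frequency 2 → {T8, T4, T9}. No two conflicting transmitters share a frequency.

2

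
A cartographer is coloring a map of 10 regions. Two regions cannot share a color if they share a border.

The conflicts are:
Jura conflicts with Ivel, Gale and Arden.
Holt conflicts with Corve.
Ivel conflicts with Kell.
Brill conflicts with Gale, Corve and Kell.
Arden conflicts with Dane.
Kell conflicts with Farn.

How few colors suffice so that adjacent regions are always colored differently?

3

The cycle Ivel-Kell-Brill-Gale-Jura-Ivel has odd length 5, so it cannot be 2-colored; at least 3 colors are needed.
A valid assignment using 3 colors: Jura=1, Holt=1, Ivel=3, Brill=1, Gale=2, Arden=2, Dane=1, Corve=2, Kell=2, Farn=1. Each listed conflict is separated.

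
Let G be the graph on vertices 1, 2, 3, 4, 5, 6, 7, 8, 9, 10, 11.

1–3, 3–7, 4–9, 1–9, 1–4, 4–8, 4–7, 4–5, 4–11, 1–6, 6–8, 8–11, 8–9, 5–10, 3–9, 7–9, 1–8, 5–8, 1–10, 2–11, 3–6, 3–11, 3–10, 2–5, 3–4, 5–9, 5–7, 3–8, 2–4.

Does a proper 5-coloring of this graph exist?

Yes

The chromatic number is 5. 1, 3, 4, 8, 9 form a clique, so at least 5 colors are needed.
5 colors suffice: color a → {4, 6, 10}; color b → {3, 5}; color c → {2, 7, 8}; color d → {9, 11}; color e → {1}.
That is already a proper 5-coloring.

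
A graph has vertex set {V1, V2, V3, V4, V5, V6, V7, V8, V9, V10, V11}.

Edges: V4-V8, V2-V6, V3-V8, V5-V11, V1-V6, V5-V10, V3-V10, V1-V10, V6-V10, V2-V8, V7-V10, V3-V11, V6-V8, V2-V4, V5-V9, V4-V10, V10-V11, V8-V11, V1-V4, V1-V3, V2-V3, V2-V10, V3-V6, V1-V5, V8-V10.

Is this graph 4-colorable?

No

V2, V3, V6, V8, V10 are mutually adjacent (a clique of size 5), so at least 5 colors are needed.
So 4 colors are not enough.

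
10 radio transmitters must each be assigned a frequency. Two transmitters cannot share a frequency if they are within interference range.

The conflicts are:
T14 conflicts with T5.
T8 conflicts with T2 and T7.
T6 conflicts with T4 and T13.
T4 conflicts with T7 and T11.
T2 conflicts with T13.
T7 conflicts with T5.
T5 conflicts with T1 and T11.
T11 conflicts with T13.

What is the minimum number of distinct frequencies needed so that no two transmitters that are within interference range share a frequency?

T2 and T13 conflict, so at least 2 frequencies are needed.
2 frequencies suffice: T14=2, T8=1, T6=2, T4=1, T2=2, T7=2, T5=1, T1=2, T11=2, T13=1. Every pair that conflicts lands in different frequencies.

2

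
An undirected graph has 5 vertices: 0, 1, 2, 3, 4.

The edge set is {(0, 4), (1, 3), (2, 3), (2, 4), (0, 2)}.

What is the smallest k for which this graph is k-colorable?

3

0, 2, 4 are mutually adjacent, so at least 3 colors are needed.
3 colors suffice: 0=blue, 1=red, 2=red, 3=blue, 4=green. Each edge has distinct colors on its endpoints.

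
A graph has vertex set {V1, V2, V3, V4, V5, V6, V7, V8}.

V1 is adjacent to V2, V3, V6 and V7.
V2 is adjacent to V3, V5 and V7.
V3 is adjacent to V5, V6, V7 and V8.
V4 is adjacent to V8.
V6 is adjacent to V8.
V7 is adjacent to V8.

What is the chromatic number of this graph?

4

V1, V2, V3, V7 are pairwise adjacent (a clique of size 4), so at least 4 colors are needed.
4 colors suffice: color 1 → {V3, V4}; color 2 → {V1, V5, V8}; color 3 → {V6, V7}; color 4 → {V2}. Every edge joins two different colors.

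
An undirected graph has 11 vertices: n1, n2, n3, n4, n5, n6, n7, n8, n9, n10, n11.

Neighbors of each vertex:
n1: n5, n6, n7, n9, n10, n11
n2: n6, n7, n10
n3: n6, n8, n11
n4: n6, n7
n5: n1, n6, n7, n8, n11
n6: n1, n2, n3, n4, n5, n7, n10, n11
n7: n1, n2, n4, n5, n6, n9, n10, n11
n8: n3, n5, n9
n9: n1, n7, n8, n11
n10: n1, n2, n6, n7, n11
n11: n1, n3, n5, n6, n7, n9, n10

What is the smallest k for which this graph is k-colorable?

5

n1, n6, n7, n10, n11 are mutually adjacent (a clique of size 5), so at least 5 colors are needed.
One proper 5-coloring: n1=4, n2=3, n3=2, n4=3, n5=5, n6=1, n7=2, n8=3, n9=1, n10=5, n11=3. Every edge joins two different colors.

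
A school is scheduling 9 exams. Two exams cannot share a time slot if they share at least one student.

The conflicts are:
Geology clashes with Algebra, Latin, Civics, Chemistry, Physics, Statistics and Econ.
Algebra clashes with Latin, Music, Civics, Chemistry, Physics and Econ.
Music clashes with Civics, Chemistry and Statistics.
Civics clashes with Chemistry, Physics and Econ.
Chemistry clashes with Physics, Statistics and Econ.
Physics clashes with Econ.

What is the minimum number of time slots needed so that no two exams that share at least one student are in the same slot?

6

Geology, Algebra, Civics, Chemistry, Physics, Econ are mutually in conflict, so at least 6 time slots are needed.
A valid assignment using 6 time slots: Geology=1, Algebra=2, Latin=3, Music=1, Civics=4, Chemistry=3, Physics=6, Statistics=2, Econ=5. Every pair that conflicts lands in different time slots.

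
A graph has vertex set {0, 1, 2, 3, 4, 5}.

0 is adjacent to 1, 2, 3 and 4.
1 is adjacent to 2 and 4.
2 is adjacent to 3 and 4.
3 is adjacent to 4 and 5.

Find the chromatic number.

0, 2, 3, 4 are mutually adjacent (a clique of size 4), so at least 4 colors are needed.
A valid assignment using 4 colors: 0=green, 1=yellow, 2=blue, 3=yellow, 4=red, 5=red. Every edge joins two different colors.

4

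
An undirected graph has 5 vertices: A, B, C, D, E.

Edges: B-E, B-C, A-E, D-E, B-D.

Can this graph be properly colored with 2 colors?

No

B, D, E are pairwise adjacent, so at least 3 colors are needed.
So 2 colors are not enough.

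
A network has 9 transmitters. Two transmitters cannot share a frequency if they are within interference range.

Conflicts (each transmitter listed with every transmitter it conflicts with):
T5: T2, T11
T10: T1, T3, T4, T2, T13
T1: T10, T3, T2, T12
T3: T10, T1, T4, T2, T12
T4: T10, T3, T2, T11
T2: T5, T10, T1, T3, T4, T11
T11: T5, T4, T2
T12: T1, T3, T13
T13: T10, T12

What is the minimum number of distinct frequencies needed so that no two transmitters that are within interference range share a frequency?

T10, T1, T3, T2 are mutually in conflict, so at least 4 frequencies are needed.
4 frequencies suffice: frequency 1 → {T2, T12}; frequency 2 → {T10, T11}; frequency 3 → {T5, T3, T13}; frequency 4 → {T1, T4}. No two conflicting transmitters share a frequency.

4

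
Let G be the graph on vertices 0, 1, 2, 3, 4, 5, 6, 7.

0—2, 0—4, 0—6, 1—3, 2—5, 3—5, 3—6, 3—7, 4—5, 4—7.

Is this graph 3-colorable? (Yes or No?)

Yes

The chromatic number is 3. The cycle 3-5-4-0-6-3 has odd length 5, so it cannot be 2-colored; at least 3 colors are needed.
One proper 3-coloring: 0=b, 1=b, 2=a, 3=a, 4=a, 5=b, 6=c, 7=b.
That is already a proper 3-coloring.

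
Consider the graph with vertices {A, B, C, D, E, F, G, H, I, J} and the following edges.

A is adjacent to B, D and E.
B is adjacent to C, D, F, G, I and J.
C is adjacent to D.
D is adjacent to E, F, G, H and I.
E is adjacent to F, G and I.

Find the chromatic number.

3

B, D, G form a triangle, so at least 3 colors are needed.
3 colors suffice: color 1 → {D, J}; color 2 → {B, E, H}; color 3 → {A, C, F, G, I}. No two adjacent vertices share a color.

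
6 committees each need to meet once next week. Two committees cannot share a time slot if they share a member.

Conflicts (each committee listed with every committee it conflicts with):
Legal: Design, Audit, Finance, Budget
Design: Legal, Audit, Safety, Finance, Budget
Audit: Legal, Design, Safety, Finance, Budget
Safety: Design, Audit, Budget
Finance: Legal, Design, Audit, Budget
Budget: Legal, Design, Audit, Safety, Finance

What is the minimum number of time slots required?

Legal, Design, Audit, Finance, Budget are mutually in conflict, so at least 5 time slots are needed.
A valid assignment using 5 time slots: Legal=5, Design=3, Audit=2, Safety=4, Finance=4, Budget=1. Each listed conflict is separated.

5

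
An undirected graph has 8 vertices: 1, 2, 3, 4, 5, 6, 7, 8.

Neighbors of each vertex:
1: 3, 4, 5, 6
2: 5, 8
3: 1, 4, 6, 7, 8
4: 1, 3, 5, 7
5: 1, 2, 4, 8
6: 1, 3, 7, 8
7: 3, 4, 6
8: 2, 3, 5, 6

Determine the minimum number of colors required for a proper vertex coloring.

3

1, 4, 5 form a triangle, so at least 3 colors are needed.
3 colors suffice: color a → {3, 5}; color b → {2, 4, 6}; color c → {1, 7, 8}. Each edge has distinct colors on its endpoints.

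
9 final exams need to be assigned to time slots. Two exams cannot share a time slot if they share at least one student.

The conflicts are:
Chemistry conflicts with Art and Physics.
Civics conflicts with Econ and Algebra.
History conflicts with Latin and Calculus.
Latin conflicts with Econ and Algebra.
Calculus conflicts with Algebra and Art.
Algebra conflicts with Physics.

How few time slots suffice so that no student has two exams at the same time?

3

The cycle Art-Calculus-Algebra-Physics-Chemistry-Art has odd length 5, so it cannot be 2-colored; at least 3 time slots are needed.
3 time slots suffice: time slot 1 → {Chemistry, History, Econ, Algebra}; time slot 2 → {Civics, Latin, Calculus, Physics}; time slot 3 → {Art}. Every pair that conflicts lands in different time slots.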